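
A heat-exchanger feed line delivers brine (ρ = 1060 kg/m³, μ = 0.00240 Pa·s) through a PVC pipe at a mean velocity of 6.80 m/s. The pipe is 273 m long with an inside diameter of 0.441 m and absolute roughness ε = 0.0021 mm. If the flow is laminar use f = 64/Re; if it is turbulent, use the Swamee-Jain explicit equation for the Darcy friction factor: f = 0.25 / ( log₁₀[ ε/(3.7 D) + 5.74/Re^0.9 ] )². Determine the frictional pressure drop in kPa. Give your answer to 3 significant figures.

ΔP ≈ 170 kPa

Reynolds number Re = ρVD/μ = 1060 · 6.8 · 0.441 / 0.0024 = 1.324e+06.
Re > 4000 → turbulent. Relative roughness ε/D = 2.1e-06/0.441 = 4.76e-06. Swamee-Jain: f = 0.25/(log₁₀[4.76e-06/3.7 + 5.74/1.324e+06^0.9])² = 0.25/(log₁₀[1.29e-06 + 1.77e-05])² = 0.25/(-4.721)² = 0.01122.
Darcy-Weisbach: ΔP = f(L/D)(ρV²/2) = 0.01122·(273/0.441)·(1060·6.8²/2) = 0.01122·619·2.451e+04 = 1.702e+05 Pa.
ΔP = 1.702e+05 Pa = 170 kPa.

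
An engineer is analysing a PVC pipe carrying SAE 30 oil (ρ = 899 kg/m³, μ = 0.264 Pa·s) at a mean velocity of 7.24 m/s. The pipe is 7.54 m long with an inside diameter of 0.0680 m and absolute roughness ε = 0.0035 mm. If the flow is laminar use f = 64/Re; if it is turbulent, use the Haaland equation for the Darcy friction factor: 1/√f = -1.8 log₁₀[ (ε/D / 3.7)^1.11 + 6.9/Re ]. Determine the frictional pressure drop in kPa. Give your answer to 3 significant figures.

ΔP ≈ 99.7 kPa

Reynolds number Re = ρVD/μ = 899 · 7.24 · 0.068 / 0.264 = 1676.
Re < 2300 → laminar flow, so f = 64/Re = 64/1676 = 0.03817 (the turbulent correlation is not needed).
Darcy-Weisbach: ΔP = f(L/D)(ρV²/2) = 0.03817·(7.54/0.068)·(899·7.24²/2) = 0.03817·110.9·2.356e+04 = 9.973e+04 Pa.
ΔP = 9.973e+04 Pa = 99.7 kPa.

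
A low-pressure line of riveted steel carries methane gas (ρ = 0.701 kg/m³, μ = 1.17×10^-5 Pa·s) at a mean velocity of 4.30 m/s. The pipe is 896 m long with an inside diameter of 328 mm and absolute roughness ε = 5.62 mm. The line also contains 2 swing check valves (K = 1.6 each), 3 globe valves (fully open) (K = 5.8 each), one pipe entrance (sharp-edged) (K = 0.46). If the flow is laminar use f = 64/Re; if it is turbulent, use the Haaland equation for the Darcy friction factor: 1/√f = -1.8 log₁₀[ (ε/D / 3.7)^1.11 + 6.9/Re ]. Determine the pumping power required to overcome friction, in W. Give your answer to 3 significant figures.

Reynolds number Re = ρVD/μ = 0.701 · 4.3 · 0.328 / 1.17e-05 = 8.45e+04.
Re > 4000 → turbulent. Relative roughness ε/D = 0.00562/0.328 = 0.0171. Haaland: 1/√f = -1.8 log₁₀[(0.0171/3.7)^1.11 + 6.9/8.45e+04] = -1.8 log₁₀[0.00256 + 8.17e-05] = 4.64, so f = 0.04646.
Total minor-loss coefficient ΣK = 2·1.6 + 3·5.8 + 1·0.46 = 21.1.
ΔP = [f·L/D + ΣK]·(ρV²/2) = [0.04646·896/0.328 + 21.1]·(0.701·4.3²/2) = [126.9 + 21.1]·6.481 = 958.9 Pa.
Q = V·A = 4.3·0.0845 = 0.3633 m³/s.
Pumping power P = QΔP = 0.3633·958.9 = 348.4 W = 348 W.

P ≈ 348 W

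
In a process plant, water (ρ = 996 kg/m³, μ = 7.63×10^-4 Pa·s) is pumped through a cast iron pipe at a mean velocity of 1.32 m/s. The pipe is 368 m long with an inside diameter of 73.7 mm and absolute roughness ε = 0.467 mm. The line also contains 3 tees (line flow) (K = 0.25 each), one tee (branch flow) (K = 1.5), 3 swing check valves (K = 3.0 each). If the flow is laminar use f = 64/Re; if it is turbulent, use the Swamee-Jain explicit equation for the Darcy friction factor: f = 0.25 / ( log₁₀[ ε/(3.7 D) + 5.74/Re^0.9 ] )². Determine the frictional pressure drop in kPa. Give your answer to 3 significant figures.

ΔP ≈ 155 kPa

Reynolds number Re = ρVD/μ = 996 · 1.32 · 0.0737 / 0.000763 = 1.27e+05.
Re > 4000 → turbulent. Relative roughness ε/D = 0.000467/0.0737 = 0.00634. Swamee-Jain: f = 0.25/(log₁₀[0.00634/3.7 + 5.74/1.27e+05^0.9])² = 0.25/(log₁₀[0.00171 + 0.000146])² = 0.25/(-2.731)² = 0.03353.
Total minor-loss coefficient ΣK = 3·0.25 + 1·1.5 + 3·3 = 11.2.
ΔP = [f·L/D + ΣK]·(ρV²/2) = [0.03353·368/0.0737 + 11.2]·(996·1.32²/2) = [167.4 + 11.2]·867.7 = 1.55e+05 Pa.
ΔP = 1.55e+05 Pa = 155 kPa.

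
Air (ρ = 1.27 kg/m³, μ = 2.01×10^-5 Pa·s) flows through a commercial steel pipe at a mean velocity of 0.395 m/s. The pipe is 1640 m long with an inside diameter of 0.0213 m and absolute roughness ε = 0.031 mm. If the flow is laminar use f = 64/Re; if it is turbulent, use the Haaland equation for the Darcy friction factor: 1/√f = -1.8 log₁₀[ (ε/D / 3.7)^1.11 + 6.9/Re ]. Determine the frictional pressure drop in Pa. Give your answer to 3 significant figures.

ΔP ≈ 918 Pa

Reynolds number Re = ρVD/μ = 1.27 · 0.395 · 0.0213 / 2.01e-05 = 531.6.
Re < 2300 → laminar flow, so f = 64/Re = 64/531.6 = 0.1204 (the turbulent correlation is not needed).
Darcy-Weisbach: ΔP = f(L/D)(ρV²/2) = 0.1204·(1640/0.0213)·(1.27·0.395²/2) = 0.1204·7.7e+04·0.09908 = 918.4 Pa.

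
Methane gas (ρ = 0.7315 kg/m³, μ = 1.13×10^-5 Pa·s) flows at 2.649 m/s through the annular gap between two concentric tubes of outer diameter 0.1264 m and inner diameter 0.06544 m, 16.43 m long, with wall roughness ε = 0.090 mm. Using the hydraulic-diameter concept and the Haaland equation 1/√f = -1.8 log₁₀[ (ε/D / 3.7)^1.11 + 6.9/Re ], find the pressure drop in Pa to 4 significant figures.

Hydraulic diameter D_h = 4A/P = D_o - D_i = 0.1264 - 0.06544 = 0.06096 m.
Re = ρVD_h/μ = 0.7315·2.649·0.06096/1.13e-05 = 1.045e+04.
ε/D_h = 9e-05/0.06096 = 0.00148; Haaland gives 1/√f = -1.8 log₁₀[0.000169+0.00066] = 5.547, so f = 0.0325.
ΔP = f(L/D_h)(ρV²/2) = 0.0325·16.43/0.06096·2.567 = 22.48 Pa.

ΔP ≈ 22.48 Pa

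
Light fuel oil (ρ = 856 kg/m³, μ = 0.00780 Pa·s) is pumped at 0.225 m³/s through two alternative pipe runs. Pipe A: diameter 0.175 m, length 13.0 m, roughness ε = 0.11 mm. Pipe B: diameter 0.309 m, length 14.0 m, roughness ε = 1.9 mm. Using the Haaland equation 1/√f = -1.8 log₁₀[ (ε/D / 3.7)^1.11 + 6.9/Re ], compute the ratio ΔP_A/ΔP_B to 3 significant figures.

ΔP_A/ΔP_B ≈ 9.35

Pipe A: V = Q/A = 0.225/0.02405 = 9.354 m/s; Re = 1.797e+05; ε/D = 0.000629; Haaland → f = 0.01945; ΔP_A = f(L/D)(ρV²/2) = 5.41e+04 Pa.
Pipe B: V = Q/A = 0.225/0.07499 = 3 m/s; Re = 1.017e+05; ε/D = 0.00615; Haaland → f = 0.03316; ΔP_B = f(L/D)(ρV²/2) = 5789 Pa.
ΔP_A/ΔP_B = 5.41e+04/5789 = 9.35.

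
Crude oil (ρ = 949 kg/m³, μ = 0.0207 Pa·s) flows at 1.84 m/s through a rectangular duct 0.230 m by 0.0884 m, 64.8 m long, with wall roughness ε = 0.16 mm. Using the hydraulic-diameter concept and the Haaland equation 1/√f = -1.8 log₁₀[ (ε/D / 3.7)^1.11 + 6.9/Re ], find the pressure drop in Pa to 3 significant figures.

Hydraulic diameter D_h = 4A/P = 4·(0.23·0.0884)/(2·(0.23+0.0884)) = 0.08133/0.6368 = 0.1277 m.
Re = ρVD_h/μ = 949·1.84·0.1277/0.0207 = 1.077e+04.
ε/D_h = 0.00016/0.1277 = 0.00125; Haaland gives 1/√f = -1.8 log₁₀[0.000141+0.00064] = 5.593, so f = 0.03197.
ΔP = f(L/D_h)(ρV²/2) = 0.03197·64.8/0.1277·1606 = 2.606e+04 Pa.

ΔP ≈ 26100 Pa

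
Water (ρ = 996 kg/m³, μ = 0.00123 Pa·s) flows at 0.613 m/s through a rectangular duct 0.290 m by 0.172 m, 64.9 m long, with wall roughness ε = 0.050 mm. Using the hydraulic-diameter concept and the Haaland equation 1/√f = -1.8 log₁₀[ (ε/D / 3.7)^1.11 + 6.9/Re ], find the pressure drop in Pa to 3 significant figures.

ΔP ≈ 1050 Pa

Hydraulic diameter D_h = 4A/P = 4·(0.29·0.172)/(2·(0.29+0.172)) = 0.1995/0.924 = 0.2159 m.
Re = ρVD_h/μ = 996·0.613·0.2159/0.00123 = 1.072e+05.
ε/D_h = 5e-05/0.2159 = 0.000232; Haaland gives 1/√f = -1.8 log₁₀[2.16e-05+6.44e-05] = 7.318, so f = 0.01867.
ΔP = f(L/D_h)(ρV²/2) = 0.01867·64.9/0.2159·187.1 = 1050 Pa.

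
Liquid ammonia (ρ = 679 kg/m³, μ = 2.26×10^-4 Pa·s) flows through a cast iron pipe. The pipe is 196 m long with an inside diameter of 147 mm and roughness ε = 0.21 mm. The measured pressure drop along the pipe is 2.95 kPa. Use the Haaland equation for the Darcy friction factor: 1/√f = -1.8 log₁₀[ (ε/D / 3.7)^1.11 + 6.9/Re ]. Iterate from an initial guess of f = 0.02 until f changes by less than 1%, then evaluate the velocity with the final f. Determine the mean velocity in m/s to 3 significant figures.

V ≈ 0.540 m/s

Rearranging Darcy-Weisbach: V = √(2·ΔP·D/(f·L·ρ)). With ε/D = 0.00021/0.147 = 0.00143, iterate starting from f = 0.02:
  f = 0.02 → V = √(2·2950·0.147/(0.02·196·679)) = 0.5708 m/s; Re = ρVD/μ = 2.521e+05; f → 0.02229
  f = 0.02229 → V = 0.5407 m/s; Re = 2.388e+05; f → 0.02233
Converged (Δf/f < 1%). With the final f = 0.02233: V = √(2·2950·0.147/(0.02233·196·679)) = 0.5402 m/s.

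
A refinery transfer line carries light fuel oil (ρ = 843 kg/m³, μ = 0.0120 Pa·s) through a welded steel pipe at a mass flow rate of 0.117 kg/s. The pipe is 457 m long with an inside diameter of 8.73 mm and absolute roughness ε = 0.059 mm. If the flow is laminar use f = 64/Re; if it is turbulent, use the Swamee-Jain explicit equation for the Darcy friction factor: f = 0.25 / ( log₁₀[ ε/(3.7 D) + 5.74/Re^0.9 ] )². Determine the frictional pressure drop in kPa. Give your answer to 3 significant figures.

ΔP ≈ 5340 kPa

A = πD²/4 = π(0.00873)²/4 = 5.986e-05 m²; mean velocity V = ṁ/(ρA) = 0.117/(843 · 5.986e-05) = 2.319 m/s.
Reynolds number Re = ρVD/μ = 843 · 2.319 · 0.00873 / 0.012 = 1422.
Re < 2300 → laminar flow, so f = 64/Re = 64/1422 = 0.04501 (the turbulent correlation is not needed).
Darcy-Weisbach: ΔP = f(L/D)(ρV²/2) = 0.04501·(457/0.00873)·(843·2.319²/2) = 0.04501·5.235e+04·2266 = 5.339e+06 Pa.
ΔP = 5.339e+06 Pa = 5340 kPa.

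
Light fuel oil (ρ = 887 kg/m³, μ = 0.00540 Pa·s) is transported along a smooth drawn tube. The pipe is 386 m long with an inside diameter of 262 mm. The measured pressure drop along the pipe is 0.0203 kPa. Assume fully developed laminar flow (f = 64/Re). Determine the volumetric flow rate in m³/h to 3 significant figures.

Q ≈ 4.05 m³/h

For laminar flow, f = 64/Re with Re = ρVD/μ, so Darcy-Weisbach reduces to ΔP = 32μLV/D². Solving for V: V = ΔP·D²/(32μL) = 20.3·(0.262)²/(32·0.0054·386) = 0.02089 m/s.
Check: Re = ρVD/μ = 887·0.02089·0.262/0.0054 = 899.1 < 2300, so the laminar assumption holds.
Q = V·A = 0.02089·(π/4·0.262²) = 0.001126 m³/s = 4.05 m³/h.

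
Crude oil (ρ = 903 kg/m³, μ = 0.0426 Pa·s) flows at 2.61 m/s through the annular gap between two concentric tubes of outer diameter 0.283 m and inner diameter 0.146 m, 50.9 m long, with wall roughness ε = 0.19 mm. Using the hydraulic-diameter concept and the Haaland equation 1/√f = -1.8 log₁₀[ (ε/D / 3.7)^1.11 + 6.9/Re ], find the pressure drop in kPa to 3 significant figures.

ΔP ≈ 39.9 kPa

Hydraulic diameter D_h = 4A/P = D_o - D_i = 0.283 - 0.146 = 0.137 m.
Re = ρVD_h/μ = 903·2.61·0.137/0.0426 = 7579.
ε/D_h = 0.00019/0.137 = 0.00139; Haaland gives 1/√f = -1.8 log₁₀[0.000157+0.00091] = 5.349, so f = 0.03495.
ΔP = f(L/D_h)(ρV²/2) = 0.03495·50.9/0.137·3076 = 3.994e+04 Pa.
ΔP = 39.9 kPa.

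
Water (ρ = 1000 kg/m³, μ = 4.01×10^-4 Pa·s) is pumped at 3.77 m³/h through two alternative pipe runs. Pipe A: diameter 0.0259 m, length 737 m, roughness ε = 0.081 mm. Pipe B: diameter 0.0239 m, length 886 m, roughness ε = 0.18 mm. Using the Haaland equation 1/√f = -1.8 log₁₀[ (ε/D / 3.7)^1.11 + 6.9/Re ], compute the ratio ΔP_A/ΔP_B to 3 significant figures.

Pipe A: V = Q/A = 0.001047/0.0005269 = 1.988 m/s; Re = 1.284e+05; ε/D = 0.00313; Haaland → f = 0.02742; ΔP_A = f(L/D)(ρV²/2) = 1.542e+06 Pa.
Pipe B: V = Q/A = 0.001047/0.0004486 = 2.334 m/s; Re = 1.391e+05; ε/D = 0.00753; Haaland → f = 0.03506; ΔP_B = f(L/D)(ρV²/2) = 3.541e+06 Pa.
ΔP_A/ΔP_B = 1.542e+06/3.541e+06 = 0.435.

ΔP_A/ΔP_B ≈ 0.435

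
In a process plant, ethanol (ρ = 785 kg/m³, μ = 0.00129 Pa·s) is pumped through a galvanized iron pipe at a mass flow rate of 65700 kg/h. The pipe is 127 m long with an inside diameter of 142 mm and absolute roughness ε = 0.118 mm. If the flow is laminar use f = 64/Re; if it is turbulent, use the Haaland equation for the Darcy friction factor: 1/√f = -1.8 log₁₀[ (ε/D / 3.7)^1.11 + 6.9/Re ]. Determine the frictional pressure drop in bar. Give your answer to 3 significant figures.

ΔP ≈ 0.158 bar

ṁ = 65700 kg/h = 65700/3600 = 18.25 kg/s.
A = πD²/4 = π(0.142)²/4 = 0.01584 m²; mean velocity V = ṁ/(ρA) = 18.25/(785 · 0.01584) = 1.468 m/s.
Reynolds number Re = ρVD/μ = 785 · 1.468 · 0.142 / 0.00129 = 1.269e+05.
Re > 4000 → turbulent. Relative roughness ε/D = 0.000118/0.142 = 0.000831. Haaland: 1/√f = -1.8 log₁₀[(0.000831/3.7)^1.11 + 6.9/1.269e+05] = -1.8 log₁₀[8.91e-05 + 5.44e-05] = 6.918, so f = 0.0209.
Darcy-Weisbach: ΔP = f(L/D)(ρV²/2) = 0.0209·(127/0.142)·(785·1.468²/2) = 0.0209·894.4·845.8 = 1.581e+04 Pa.
ΔP = 1.581e+04 Pa = 0.158 bar.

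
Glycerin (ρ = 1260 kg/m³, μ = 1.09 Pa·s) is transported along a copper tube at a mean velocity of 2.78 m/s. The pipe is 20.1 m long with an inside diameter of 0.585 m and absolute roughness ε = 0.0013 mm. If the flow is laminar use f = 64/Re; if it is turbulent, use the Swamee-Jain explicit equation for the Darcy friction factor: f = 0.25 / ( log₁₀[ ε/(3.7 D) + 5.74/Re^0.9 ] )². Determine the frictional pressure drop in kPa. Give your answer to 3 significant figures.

Reynolds number Re = ρVD/μ = 1260 · 2.78 · 0.585 / 1.09 = 1880.
Re < 2300 → laminar flow, so f = 64/Re = 64/1880 = 0.03404 (the turbulent correlation is not needed).
Darcy-Weisbach: ΔP = f(L/D)(ρV²/2) = 0.03404·(20.1/0.585)·(1260·2.78²/2) = 0.03404·34.36·4869 = 5695 Pa.
ΔP = 5695 Pa = 5.70 kPa.

ΔP ≈ 5.70 kPa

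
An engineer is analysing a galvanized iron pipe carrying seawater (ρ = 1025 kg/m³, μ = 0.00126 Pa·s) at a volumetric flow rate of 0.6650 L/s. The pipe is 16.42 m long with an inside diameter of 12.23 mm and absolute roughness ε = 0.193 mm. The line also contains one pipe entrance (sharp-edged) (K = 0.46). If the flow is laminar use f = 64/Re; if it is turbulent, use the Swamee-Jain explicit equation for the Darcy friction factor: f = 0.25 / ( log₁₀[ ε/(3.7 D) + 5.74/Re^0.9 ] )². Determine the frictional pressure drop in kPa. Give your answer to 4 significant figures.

Q = 0.6650 L/s = 0.6650/1000 = 0.000665 m³/s.
Cross-sectional area A = πD²/4 = π(0.01223)²/4 = 0.0001175 m²; mean velocity V = Q/A = 0.000665/0.0001175 = 5.661 m/s.
Reynolds number Re = ρVD/μ = 1025 · 5.661 · 0.01223 / 0.00126 = 5.632e+04.
Re > 4000 → turbulent. Relative roughness ε/D = 0.000193/0.01223 = 0.0158. Swamee-Jain: f = 0.25/(log₁₀[0.0158/3.7 + 5.74/5.632e+04^0.9])² = 0.25/(log₁₀[0.00427 + 0.000304])² = 0.25/(-2.34)² = 0.04565.
Total minor-loss coefficient ΣK = 1·0.46 = 0.46.
ΔP = [f·L/D + ΣK]·(ρV²/2) = [0.04565·16.42/0.01223 + 0.46]·(1025·5.661²/2) = [61.29 + 0.46]·1.642e+04 = 1.014e+06 Pa.
ΔP = 1.014e+06 Pa = 1014 kPa.

ΔP ≈ 1014 kPa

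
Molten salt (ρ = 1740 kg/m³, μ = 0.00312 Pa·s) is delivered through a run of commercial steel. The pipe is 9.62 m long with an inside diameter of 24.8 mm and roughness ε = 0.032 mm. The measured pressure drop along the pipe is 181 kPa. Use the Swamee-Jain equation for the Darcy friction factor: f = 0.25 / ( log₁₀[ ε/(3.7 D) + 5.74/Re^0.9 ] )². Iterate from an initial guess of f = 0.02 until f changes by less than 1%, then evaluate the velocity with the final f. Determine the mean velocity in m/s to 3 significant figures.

V ≈ 4.70 m/s

Rearranging Darcy-Weisbach: V = √(2·ΔP·D/(f·L·ρ)). With ε/D = 3.2e-05/0.0248 = 0.00129, iterate starting from f = 0.02:
  f = 0.02 → V = √(2·1.81e+05·0.0248/(0.02·9.62·1740)) = 5.178 m/s; Re = ρVD/μ = 7.162e+04; f → 0.02402
  f = 0.02402 → V = 4.726 m/s; Re = 6.536e+04; f → 0.02424
Converged (Δf/f < 1%). With the final f = 0.02424: V = √(2·1.81e+05·0.0248/(0.02424·9.62·1740)) = 4.703 m/s.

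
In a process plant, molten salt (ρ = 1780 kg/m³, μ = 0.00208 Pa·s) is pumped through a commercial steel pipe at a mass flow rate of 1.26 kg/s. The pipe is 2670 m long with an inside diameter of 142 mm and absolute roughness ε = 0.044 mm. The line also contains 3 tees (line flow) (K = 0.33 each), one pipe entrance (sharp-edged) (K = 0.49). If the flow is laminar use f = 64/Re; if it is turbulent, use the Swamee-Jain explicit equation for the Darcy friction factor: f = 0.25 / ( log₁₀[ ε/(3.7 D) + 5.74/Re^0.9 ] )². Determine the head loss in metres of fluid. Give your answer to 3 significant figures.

A = πD²/4 = π(0.142)²/4 = 0.01584 m²; mean velocity V = ṁ/(ρA) = 1.26/(1780 · 0.01584) = 0.0447 m/s.
Reynolds number Re = ρVD/μ = 1780 · 0.0447 · 0.142 / 0.00208 = 5432.
Re > 4000 → turbulent. Relative roughness ε/D = 4.4e-05/0.142 = 0.00031. Swamee-Jain: f = 0.25/(log₁₀[0.00031/3.7 + 5.74/5432^0.9])² = 0.25/(log₁₀[8.37e-05 + 0.0025])² = 0.25/(-2.588)² = 0.03732.
Total minor-loss coefficient ΣK = 3·0.33 + 1·0.49 = 1.48.
ΔP = [f·L/D + ΣK]·(ρV²/2) = [0.03732·2670/0.142 + 1.48]·(1780·0.0447²/2) = [701.7 + 1.48]·1.778 = 1250 Pa.
Head loss h_f = ΔP/(ρg) = 1250/(1780·9.81) = 0.0716 m.

h_f ≈ 0.0716 m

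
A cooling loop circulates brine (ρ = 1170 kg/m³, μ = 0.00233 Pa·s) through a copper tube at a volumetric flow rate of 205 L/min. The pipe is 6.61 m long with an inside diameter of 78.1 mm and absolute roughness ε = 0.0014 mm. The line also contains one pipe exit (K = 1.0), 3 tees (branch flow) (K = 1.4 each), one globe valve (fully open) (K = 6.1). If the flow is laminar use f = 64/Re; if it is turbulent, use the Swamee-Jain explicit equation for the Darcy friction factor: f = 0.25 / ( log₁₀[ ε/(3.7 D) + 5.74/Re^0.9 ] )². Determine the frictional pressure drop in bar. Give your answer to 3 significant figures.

Q = 205 L/min = 205/60000 = 0.003417 m³/s.
Cross-sectional area A = πD²/4 = π(0.0781)²/4 = 0.004791 m²; mean velocity V = Q/A = 0.003417/0.004791 = 0.7132 m/s.
Reynolds number Re = ρVD/μ = 1170 · 0.7132 · 0.0781 / 0.00233 = 2.797e+04.
Re > 4000 → turbulent. Relative roughness ε/D = 1.4e-06/0.0781 = 1.79e-05. Swamee-Jain: f = 0.25/(log₁₀[1.79e-05/3.7 + 5.74/2.797e+04^0.9])² = 0.25/(log₁₀[4.84e-06 + 0.000571])² = 0.25/(-3.239)² = 0.02382.
Total minor-loss coefficient ΣK = 1·1 + 3·1.4 + 1·6.1 = 11.3.
ΔP = [f·L/D + ΣK]·(ρV²/2) = [0.02382·6.61/0.0781 + 11.3]·(1170·0.7132²/2) = [2.016 + 11.3]·297.6 = 3962 Pa.
ΔP = 3962 Pa = 0.0396 bar.

ΔP ≈ 0.0396 bar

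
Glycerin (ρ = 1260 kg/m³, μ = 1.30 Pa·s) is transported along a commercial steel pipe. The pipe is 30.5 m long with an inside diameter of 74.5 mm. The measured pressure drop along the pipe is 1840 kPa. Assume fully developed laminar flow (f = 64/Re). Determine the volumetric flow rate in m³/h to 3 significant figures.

Q ≈ 126 m³/h

For laminar flow, f = 64/Re with Re = ρVD/μ, so Darcy-Weisbach reduces to ΔP = 32μLV/D². Solving for V: V = ΔP·D²/(32μL) = 1.84e+06·(0.0745)²/(32·1.3·30.5) = 8.049 m/s.
Check: Re = ρVD/μ = 1260·8.049·0.0745/1.3 = 581.2 < 2300, so the laminar assumption holds.
Q = V·A = 8.049·(π/4·0.0745²) = 0.03509 m³/s = 126 m³/h.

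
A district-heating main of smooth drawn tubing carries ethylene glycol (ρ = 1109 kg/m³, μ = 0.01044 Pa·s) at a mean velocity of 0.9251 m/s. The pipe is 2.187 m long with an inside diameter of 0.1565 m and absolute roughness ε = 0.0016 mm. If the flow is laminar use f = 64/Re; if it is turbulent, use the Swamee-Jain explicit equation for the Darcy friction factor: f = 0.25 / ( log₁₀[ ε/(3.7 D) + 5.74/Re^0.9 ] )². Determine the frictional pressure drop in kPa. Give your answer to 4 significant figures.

Reynolds number Re = ρVD/μ = 1109 · 0.9251 · 0.1565 / 0.0104 = 1.538e+04.
Re > 4000 → turbulent. Relative roughness ε/D = 1.6e-06/0.1565 = 1.02e-05. Swamee-Jain: f = 0.25/(log₁₀[1.02e-05/3.7 + 5.74/1.538e+04^0.9])² = 0.25/(log₁₀[2.76e-06 + 0.000979])² = 0.25/(-3.008)² = 0.02763.
Darcy-Weisbach: ΔP = f(L/D)(ρV²/2) = 0.02763·(2.187/0.1565)·(1109·0.9251²/2) = 0.02763·13.97·474.5 = 183.2 Pa.
ΔP = 183.2 Pa = 0.1832 kPa.

ΔP ≈ 0.1832 kPa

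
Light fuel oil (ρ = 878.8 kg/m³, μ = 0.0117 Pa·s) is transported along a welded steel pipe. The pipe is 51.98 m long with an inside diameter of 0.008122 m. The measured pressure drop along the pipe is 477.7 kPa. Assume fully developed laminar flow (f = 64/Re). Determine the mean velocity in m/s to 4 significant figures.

V ≈ 1.619 m/s

For laminar flow, f = 64/Re with Re = ρVD/μ, so Darcy-Weisbach reduces to ΔP = 32μLV/D². Solving for V: V = ΔP·D²/(32μL) = 4.777e+05·(0.008122)²/(32·0.0117·51.98) = 1.619 m/s.
Check: Re = ρVD/μ = 878.8·1.619·0.008122/0.0117 = 987.8 < 2300, so the laminar assumption holds.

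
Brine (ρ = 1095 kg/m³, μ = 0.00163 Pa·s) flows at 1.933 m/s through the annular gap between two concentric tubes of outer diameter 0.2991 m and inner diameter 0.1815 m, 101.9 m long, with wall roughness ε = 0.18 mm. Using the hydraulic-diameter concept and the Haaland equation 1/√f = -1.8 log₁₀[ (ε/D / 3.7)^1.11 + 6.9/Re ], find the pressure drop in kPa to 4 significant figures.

ΔP ≈ 40.93 kPa

Hydraulic diameter D_h = 4A/P = D_o - D_i = 0.2991 - 0.1815 = 0.1176 m.
Re = ρVD_h/μ = 1095·1.933·0.1176/0.00163 = 1.527e+05.
ε/D_h = 0.00018/0.1176 = 0.00153; Haaland gives 1/√f = -1.8 log₁₀[0.000176+4.52e-05] = 6.581, so f = 0.02309.
ΔP = f(L/D_h)(ρV²/2) = 0.02309·101.9/0.1176·2046 = 4.093e+04 Pa.
ΔP = 40.93 kPa.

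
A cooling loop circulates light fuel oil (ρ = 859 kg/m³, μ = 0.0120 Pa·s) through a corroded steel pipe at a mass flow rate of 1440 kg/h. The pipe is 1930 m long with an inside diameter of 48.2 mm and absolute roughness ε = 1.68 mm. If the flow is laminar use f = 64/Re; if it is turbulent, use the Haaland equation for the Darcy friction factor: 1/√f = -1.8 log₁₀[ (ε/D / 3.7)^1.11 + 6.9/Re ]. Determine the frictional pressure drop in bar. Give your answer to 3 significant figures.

ΔP ≈ 0.814 bar

ṁ = 1440 kg/h = 1440/3600 = 0.4 kg/s.
A = πD²/4 = π(0.0482)²/4 = 0.001825 m²; mean velocity V = ṁ/(ρA) = 0.4/(859 · 0.001825) = 0.2552 m/s.
Reynolds number Re = ρVD/μ = 859 · 0.2552 · 0.0482 / 0.012 = 880.5.
Re < 2300 → laminar flow, so f = 64/Re = 64/880.5 = 0.07268 (the turbulent correlation is not needed).
Darcy-Weisbach: ΔP = f(L/D)(ρV²/2) = 0.07268·(1930/0.0482)·(859·0.2552²/2) = 0.07268·4.004e+04·27.97 = 8.141e+04 Pa.
ΔP = 8.141e+04 Pa = 0.814 bar.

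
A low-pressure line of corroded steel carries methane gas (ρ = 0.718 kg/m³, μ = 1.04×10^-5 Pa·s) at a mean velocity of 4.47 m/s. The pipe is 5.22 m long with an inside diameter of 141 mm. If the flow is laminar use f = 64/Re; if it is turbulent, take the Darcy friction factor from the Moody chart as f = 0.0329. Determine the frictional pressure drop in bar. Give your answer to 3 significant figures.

ΔP ≈ 8.74×10^-5 bar

Reynolds number Re = ρVD/μ = 0.718 · 4.47 · 0.141 / 1.04e-05 = 4.351e+04.
Re > 4000 → turbulent; use the Moody-chart value f = 0.0329.
Darcy-Weisbach: ΔP = f(L/D)(ρV²/2) = 0.0329·(5.22/0.141)·(0.718·4.47²/2) = 0.0329·37.02·7.173 = 8.737 Pa.
ΔP = 8.737 Pa = 8.74×10^-5 bar.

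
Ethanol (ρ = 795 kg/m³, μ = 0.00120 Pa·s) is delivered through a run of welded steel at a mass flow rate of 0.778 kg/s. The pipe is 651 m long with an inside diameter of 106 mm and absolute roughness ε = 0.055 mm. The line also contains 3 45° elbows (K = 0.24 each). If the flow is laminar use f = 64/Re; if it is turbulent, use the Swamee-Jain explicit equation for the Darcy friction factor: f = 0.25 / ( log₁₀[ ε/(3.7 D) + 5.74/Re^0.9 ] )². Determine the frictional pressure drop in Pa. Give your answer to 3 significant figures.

A = πD²/4 = π(0.106)²/4 = 0.008825 m²; mean velocity V = ṁ/(ρA) = 0.778/(795 · 0.008825) = 0.1109 m/s.
Reynolds number Re = ρVD/μ = 795 · 0.1109 · 0.106 / 0.0012 = 7788.
Re > 4000 → turbulent. Relative roughness ε/D = 5.5e-05/0.106 = 0.000519. Swamee-Jain: f = 0.25/(log₁₀[0.000519/3.7 + 5.74/7788^0.9])² = 0.25/(log₁₀[0.00014 + 0.00181])² = 0.25/(-2.711)² = 0.03402.
Total minor-loss coefficient ΣK = 3·0.24 = 0.72.
ΔP = [f·L/D + ΣK]·(ρV²/2) = [0.03402·651/0.106 + 0.72]·(795·0.1109²/2) = [208.9 + 0.72]·4.888 = 1025 Pa.

ΔP ≈ 1020 Pa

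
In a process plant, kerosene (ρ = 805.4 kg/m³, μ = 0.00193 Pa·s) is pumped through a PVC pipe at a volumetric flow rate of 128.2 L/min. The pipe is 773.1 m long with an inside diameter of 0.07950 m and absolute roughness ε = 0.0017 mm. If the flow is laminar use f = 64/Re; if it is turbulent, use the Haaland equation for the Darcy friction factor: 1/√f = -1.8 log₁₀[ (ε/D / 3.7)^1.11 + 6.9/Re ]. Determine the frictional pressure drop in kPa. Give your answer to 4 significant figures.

ΔP ≈ 20.38 kPa

Q = 128.2 L/min = 128.2/60000 = 0.002137 m³/s.
Cross-sectional area A = πD²/4 = π(0.0795)²/4 = 0.004964 m²; mean velocity V = Q/A = 0.002137/0.004964 = 0.4304 m/s.
Reynolds number Re = ρVD/μ = 805.4 · 0.4304 · 0.0795 / 0.00193 = 1.428e+04.
Re > 4000 → turbulent. Relative roughness ε/D = 1.7e-06/0.0795 = 2.14e-05. Haaland: 1/√f = -1.8 log₁₀[(2.14e-05/3.7)^1.11 + 6.9/1.428e+04] = -1.8 log₁₀[1.53e-06 + 0.000483] = 5.966, so f = 0.02809.
Darcy-Weisbach: ΔP = f(L/D)(ρV²/2) = 0.02809·(773.1/0.0795)·(805.4·0.4304²/2) = 0.02809·9725·74.61 = 2.038e+04 Pa.
ΔP = 2.038e+04 Pa = 20.38 kPa.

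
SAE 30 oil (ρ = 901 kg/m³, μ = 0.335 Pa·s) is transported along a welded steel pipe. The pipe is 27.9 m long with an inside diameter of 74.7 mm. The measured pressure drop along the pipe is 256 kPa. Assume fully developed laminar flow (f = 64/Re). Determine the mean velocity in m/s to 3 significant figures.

V ≈ 4.78 m/s

For laminar flow, f = 64/Re with Re = ρVD/μ, so Darcy-Weisbach reduces to ΔP = 32μLV/D². Solving for V: V = ΔP·D²/(32μL) = 2.56e+05·(0.0747)²/(32·0.335·27.9) = 4.776 m/s.
Check: Re = ρVD/μ = 901·4.776·0.0747/0.335 = 959.6 < 2300, so the laminar assumption holds.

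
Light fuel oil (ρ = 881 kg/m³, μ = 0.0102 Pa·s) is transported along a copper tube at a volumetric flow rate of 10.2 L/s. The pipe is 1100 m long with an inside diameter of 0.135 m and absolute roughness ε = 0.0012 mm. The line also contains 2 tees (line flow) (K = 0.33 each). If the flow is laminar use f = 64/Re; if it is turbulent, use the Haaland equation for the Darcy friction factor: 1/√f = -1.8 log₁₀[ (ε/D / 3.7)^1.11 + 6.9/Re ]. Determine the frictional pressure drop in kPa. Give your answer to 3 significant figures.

ΔP ≈ 59.4 kPa

Q = 10.2 L/s = 10.2/1000 = 0.0102 m³/s.
Cross-sectional area A = πD²/4 = π(0.135)²/4 = 0.01431 m²; mean velocity V = Q/A = 0.0102/0.01431 = 0.7126 m/s.
Reynolds number Re = ρVD/μ = 881 · 0.7126 · 0.135 / 0.0102 = 8309.
Re > 4000 → turbulent. Relative roughness ε/D = 1.2e-06/0.135 = 8.89e-06. Haaland: 1/√f = -1.8 log₁₀[(8.89e-06/3.7)^1.11 + 6.9/8309] = -1.8 log₁₀[5.79e-07 + 0.00083] = 5.545, so f = 0.03253.
Total minor-loss coefficient ΣK = 2·0.33 = 0.66.
ΔP = [f·L/D + ΣK]·(ρV²/2) = [0.03253·1100/0.135 + 0.66]·(881·0.7126²/2) = [265 + 0.66]·223.7 = 5.943e+04 Pa.
ΔP = 5.943e+04 Pa = 59.4 kPa.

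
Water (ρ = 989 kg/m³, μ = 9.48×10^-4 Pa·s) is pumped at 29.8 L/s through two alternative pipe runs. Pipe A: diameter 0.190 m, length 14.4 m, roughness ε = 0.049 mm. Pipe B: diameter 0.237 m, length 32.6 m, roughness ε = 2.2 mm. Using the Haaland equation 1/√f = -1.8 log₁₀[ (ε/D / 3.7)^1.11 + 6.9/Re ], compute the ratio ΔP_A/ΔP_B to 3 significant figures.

ΔP_A/ΔP_B ≈ 0.612

Pipe A: V = Q/A = 0.0298/0.02835 = 1.051 m/s; Re = 2.083e+05; ε/D = 0.000258; Haaland → f = 0.01716; ΔP_A = f(L/D)(ρV²/2) = 710.5 Pa.
Pipe B: V = Q/A = 0.0298/0.04412 = 0.6755 m/s; Re = 1.67e+05; ε/D = 0.00928; Haaland → f = 0.03739; ΔP_B = f(L/D)(ρV²/2) = 1161 Pa.
ΔP_A/ΔP_B = 710.5/1161 = 0.612.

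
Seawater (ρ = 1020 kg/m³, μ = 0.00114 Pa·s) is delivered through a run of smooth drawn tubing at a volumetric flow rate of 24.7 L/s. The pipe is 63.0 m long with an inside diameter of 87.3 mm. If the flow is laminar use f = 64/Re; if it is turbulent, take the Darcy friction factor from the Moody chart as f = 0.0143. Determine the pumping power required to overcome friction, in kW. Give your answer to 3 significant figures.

P ≈ 2.21 kW

Q = 24.7 L/s = 24.7/1000 = 0.0247 m³/s.
Cross-sectional area A = πD²/4 = π(0.0873)²/4 = 0.005986 m²; mean velocity V = Q/A = 0.0247/0.005986 = 4.126 m/s.
Reynolds number Re = ρVD/μ = 1020 · 4.126 · 0.0873 / 0.00114 = 3.223e+05.
Re > 4000 → turbulent; use the Moody-chart value f = 0.0143.
Darcy-Weisbach: ΔP = f(L/D)(ρV²/2) = 0.0143·(63/0.0873)·(1020·4.126²/2) = 0.0143·721.6·8684 = 8.962e+04 Pa.
Pumping power P = QΔP = 0.0247·8.962e+04 = 2214 W = 2.21 kW.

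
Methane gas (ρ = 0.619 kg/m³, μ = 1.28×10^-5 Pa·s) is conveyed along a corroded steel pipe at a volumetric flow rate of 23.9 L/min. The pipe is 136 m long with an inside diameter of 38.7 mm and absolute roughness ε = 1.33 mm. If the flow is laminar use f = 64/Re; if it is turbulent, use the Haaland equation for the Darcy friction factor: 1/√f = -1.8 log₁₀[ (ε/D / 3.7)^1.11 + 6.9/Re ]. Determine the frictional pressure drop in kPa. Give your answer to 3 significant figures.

Q = 23.9 L/min = 23.9/60000 = 0.0003983 m³/s.
Cross-sectional area A = πD²/4 = π(0.0387)²/4 = 0.001176 m²; mean velocity V = Q/A = 0.0003983/0.001176 = 0.3386 m/s.
Reynolds number Re = ρVD/μ = 0.619 · 0.3386 · 0.0387 / 1.28e-05 = 633.8.
Re < 2300 → laminar flow, so f = 64/Re = 64/633.8 = 0.101 (the turbulent correlation is not needed).
Darcy-Weisbach: ΔP = f(L/D)(ρV²/2) = 0.101·(136/0.0387)·(0.619·0.3386²/2) = 0.101·3514·0.03549 = 12.6 Pa.
ΔP = 12.6 Pa = 0.0126 kPa.

ΔP ≈ 0.0126 kPa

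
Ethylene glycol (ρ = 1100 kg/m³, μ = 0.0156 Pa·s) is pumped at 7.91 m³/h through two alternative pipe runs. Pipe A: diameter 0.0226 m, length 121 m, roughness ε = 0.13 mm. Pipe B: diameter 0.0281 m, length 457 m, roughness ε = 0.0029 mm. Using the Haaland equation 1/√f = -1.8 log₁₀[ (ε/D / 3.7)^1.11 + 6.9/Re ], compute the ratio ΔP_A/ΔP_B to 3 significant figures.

Pipe A: V = Q/A = 0.002197/0.0004011 = 5.477 m/s; Re = 8729; ε/D = 0.00575; Haaland → f = 0.03913; ΔP_A = f(L/D)(ρV²/2) = 3.457e+06 Pa.
Pipe B: V = Q/A = 0.002197/0.0006202 = 3.543 m/s; Re = 7020; ε/D = 0.000103; Haaland → f = 0.03421; ΔP_B = f(L/D)(ρV²/2) = 3.841e+06 Pa.
ΔP_A/ΔP_B = 3.457e+06/3.841e+06 = 0.900.

ΔP_A/ΔP_B ≈ 0.900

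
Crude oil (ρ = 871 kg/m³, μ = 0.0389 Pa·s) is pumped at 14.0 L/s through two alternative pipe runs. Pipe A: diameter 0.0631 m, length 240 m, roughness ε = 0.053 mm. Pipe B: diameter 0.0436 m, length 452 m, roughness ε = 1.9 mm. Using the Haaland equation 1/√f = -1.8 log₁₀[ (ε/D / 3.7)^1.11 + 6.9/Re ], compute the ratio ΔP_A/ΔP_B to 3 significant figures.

Pipe A: V = Q/A = 0.014/0.003127 = 4.477 m/s; Re = 6325; ε/D = 0.00084; Haaland → f = 0.03601; ΔP_A = f(L/D)(ρV²/2) = 1.195e+06 Pa.
Pipe B: V = Q/A = 0.014/0.001493 = 9.377 m/s; Re = 9154; ε/D = 0.0436; Haaland → f = 0.07012; ΔP_B = f(L/D)(ρV²/2) = 2.784e+07 Pa.
ΔP_A/ΔP_B = 1.195e+06/2.784e+07 = 0.0429.

ΔP_A/ΔP_B ≈ 0.0429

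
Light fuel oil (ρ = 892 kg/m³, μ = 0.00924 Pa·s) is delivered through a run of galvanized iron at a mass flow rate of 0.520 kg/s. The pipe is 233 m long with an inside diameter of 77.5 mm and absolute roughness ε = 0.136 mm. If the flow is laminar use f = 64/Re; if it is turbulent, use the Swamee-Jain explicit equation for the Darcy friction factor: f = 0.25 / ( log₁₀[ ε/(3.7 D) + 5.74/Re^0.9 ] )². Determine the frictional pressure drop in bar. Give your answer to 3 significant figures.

A = πD²/4 = π(0.0775)²/4 = 0.004717 m²; mean velocity V = ṁ/(ρA) = 0.52/(892 · 0.004717) = 0.1236 m/s.
Reynolds number Re = ρVD/μ = 892 · 0.1236 · 0.0775 / 0.00924 = 924.6.
Re < 2300 → laminar flow, so f = 64/Re = 64/924.6 = 0.06922 (the turbulent correlation is not needed).
Darcy-Weisbach: ΔP = f(L/D)(ρV²/2) = 0.06922·(233/0.0775)·(892·0.1236²/2) = 0.06922·3006·6.811 = 1417 Pa.
ΔP = 1417 Pa = 0.0142 bar.

ΔP ≈ 0.0142 bar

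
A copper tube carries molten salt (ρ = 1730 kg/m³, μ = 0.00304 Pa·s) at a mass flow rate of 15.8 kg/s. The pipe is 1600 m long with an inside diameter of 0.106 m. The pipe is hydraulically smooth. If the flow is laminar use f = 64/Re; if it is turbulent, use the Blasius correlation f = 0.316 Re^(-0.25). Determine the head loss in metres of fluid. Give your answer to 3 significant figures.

h_f ≈ 16.5 m

A = πD²/4 = π(0.106)²/4 = 0.008825 m²; mean velocity V = ṁ/(ρA) = 15.8/(1730 · 0.008825) = 1.035 m/s.
Reynolds number Re = ρVD/μ = 1730 · 1.035 · 0.106 / 0.00304 = 6.243e+04.
Re > 4000 → turbulent. Smooth-pipe (Blasius): f = 0.316 Re^(-0.25) = 0.316/(6.243e+04)^0.25 = 0.01999.
Darcy-Weisbach: ΔP = f(L/D)(ρV²/2) = 0.01999·(1600/0.106)·(1730·1.035²/2) = 0.01999·1.509e+04·926.5 = 2.796e+05 Pa.
Head loss h_f = ΔP/(ρg) = 2.796e+05/(1730·9.81) = 16.5 m.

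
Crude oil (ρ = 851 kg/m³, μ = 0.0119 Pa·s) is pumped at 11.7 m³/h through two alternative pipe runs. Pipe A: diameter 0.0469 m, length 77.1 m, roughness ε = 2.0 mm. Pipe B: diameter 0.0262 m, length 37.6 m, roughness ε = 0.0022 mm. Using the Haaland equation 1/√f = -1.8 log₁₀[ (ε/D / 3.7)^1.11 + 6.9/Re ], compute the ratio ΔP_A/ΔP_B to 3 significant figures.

Pipe A: V = Q/A = 0.00325/0.001728 = 1.881 m/s; Re = 6310; ε/D = 0.0426; Haaland → f = 0.07073; ΔP_A = f(L/D)(ρV²/2) = 1.751e+05 Pa.
Pipe B: V = Q/A = 0.00325/0.0005391 = 6.028 m/s; Re = 1.129e+04; ε/D = 8.4e-05; Haaland → f = 0.02997; ΔP_B = f(L/D)(ρV²/2) = 6.651e+05 Pa.
ΔP_A/ΔP_B = 1.751e+05/6.651e+05 = 0.263.

ΔP_A/ΔP_B ≈ 0.263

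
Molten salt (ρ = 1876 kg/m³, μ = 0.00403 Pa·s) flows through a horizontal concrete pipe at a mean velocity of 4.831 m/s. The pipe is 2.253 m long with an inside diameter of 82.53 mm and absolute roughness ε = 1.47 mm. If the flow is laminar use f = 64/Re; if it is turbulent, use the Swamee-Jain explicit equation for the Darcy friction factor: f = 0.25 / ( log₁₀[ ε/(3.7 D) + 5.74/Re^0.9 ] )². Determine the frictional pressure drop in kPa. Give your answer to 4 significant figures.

ΔP ≈ 28.04 kPa

Reynolds number Re = ρVD/μ = 1876 · 4.831 · 0.08253 / 0.00403 = 1.856e+05.
Re > 4000 → turbulent. Relative roughness ε/D = 0.00147/0.08253 = 0.0178. Swamee-Jain: f = 0.25/(log₁₀[0.0178/3.7 + 5.74/1.856e+05^0.9])² = 0.25/(log₁₀[0.00481 + 0.000104])² = 0.25/(-2.308)² = 0.04692.
Darcy-Weisbach: ΔP = f(L/D)(ρV²/2) = 0.04692·(2.253/0.08253)·(1876·4.831²/2) = 0.04692·27.3·2.189e+04 = 2.804e+04 Pa.
ΔP = 2.804e+04 Pa = 28.04 kPa.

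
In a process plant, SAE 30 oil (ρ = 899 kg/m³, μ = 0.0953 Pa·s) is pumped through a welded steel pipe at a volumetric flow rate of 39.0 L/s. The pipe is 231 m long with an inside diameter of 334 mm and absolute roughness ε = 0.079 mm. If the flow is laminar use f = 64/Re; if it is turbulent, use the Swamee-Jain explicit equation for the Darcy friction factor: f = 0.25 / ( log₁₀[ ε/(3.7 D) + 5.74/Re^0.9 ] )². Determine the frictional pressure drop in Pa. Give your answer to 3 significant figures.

Q = 39.0 L/s = 39.0/1000 = 0.039 m³/s.
Cross-sectional area A = πD²/4 = π(0.334)²/4 = 0.08762 m²; mean velocity V = Q/A = 0.039/0.08762 = 0.4451 m/s.
Reynolds number Re = ρVD/μ = 899 · 0.4451 · 0.334 / 0.0953 = 1402.
Re < 2300 → laminar flow, so f = 64/Re = 64/1402 = 0.04563 (the turbulent correlation is not needed).
Darcy-Weisbach: ΔP = f(L/D)(ρV²/2) = 0.04563·(231/0.334)·(899·0.4451²/2) = 0.04563·691.6·89.06 = 2811 Pa.

ΔP ≈ 2810 Pa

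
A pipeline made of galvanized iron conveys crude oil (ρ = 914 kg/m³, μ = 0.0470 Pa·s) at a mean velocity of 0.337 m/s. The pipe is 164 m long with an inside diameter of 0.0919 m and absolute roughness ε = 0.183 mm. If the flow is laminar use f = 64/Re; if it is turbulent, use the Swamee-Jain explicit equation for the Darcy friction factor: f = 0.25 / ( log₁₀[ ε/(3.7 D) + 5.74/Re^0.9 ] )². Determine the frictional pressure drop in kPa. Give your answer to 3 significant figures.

ΔP ≈ 9.84 kPa

Reynolds number Re = ρVD/μ = 914 · 0.337 · 0.0919 / 0.047 = 602.3.
Re < 2300 → laminar flow, so f = 64/Re = 64/602.3 = 0.1063 (the turbulent correlation is not needed).
Darcy-Weisbach: ΔP = f(L/D)(ρV²/2) = 0.1063·(164/0.0919)·(914·0.337²/2) = 0.1063·1785·51.9 = 9842 Pa.
ΔP = 9842 Pa = 9.84 kPa.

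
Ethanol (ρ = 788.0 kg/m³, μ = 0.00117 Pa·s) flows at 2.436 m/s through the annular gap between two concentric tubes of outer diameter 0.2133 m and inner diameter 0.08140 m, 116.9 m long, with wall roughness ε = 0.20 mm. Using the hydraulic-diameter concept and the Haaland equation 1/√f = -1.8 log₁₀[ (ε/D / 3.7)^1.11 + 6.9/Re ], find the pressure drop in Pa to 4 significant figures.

Hydraulic diameter D_h = 4A/P = D_o - D_i = 0.2133 - 0.0814 = 0.1319 m.
Re = ρVD_h/μ = 788·2.436·0.1319/0.00117 = 2.164e+05.
ε/D_h = 0.0002/0.1319 = 0.00152; Haaland gives 1/√f = -1.8 log₁₀[0.000174+3.19e-05] = 6.636, so f = 0.02271.
ΔP = f(L/D_h)(ρV²/2) = 0.02271·116.9/0.1319·2338 = 4.705e+04 Pa.

ΔP ≈ 47050 Pa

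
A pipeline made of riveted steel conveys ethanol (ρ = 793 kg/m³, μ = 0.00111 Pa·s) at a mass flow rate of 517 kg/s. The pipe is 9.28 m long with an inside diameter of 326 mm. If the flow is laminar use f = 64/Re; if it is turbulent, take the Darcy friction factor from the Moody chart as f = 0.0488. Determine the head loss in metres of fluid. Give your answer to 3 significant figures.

h_f ≈ 4.32 m

A = πD²/4 = π(0.326)²/4 = 0.08347 m²; mean velocity V = ṁ/(ρA) = 517/(793 · 0.08347) = 7.811 m/s.
Reynolds number Re = ρVD/μ = 793 · 7.811 · 0.326 / 0.00111 = 1.819e+06.
Re > 4000 → turbulent; use the Moody-chart value f = 0.0488.
Darcy-Weisbach: ΔP = f(L/D)(ρV²/2) = 0.0488·(9.28/0.326)·(793·7.811²/2) = 0.0488·28.47·2.419e+04 = 3.36e+04 Pa.
Head loss h_f = ΔP/(ρg) = 3.36e+04/(793·9.81) = 4.32 m.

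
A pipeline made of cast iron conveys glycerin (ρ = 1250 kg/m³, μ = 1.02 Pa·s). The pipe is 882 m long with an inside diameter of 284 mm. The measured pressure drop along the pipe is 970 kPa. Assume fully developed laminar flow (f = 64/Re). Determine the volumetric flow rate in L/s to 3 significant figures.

Q ≈ 172 L/s

For laminar flow, f = 64/Re with Re = ρVD/μ, so Darcy-Weisbach reduces to ΔP = 32μLV/D². Solving for V: V = ΔP·D²/(32μL) = 9.7e+05·(0.284)²/(32·1.02·882) = 2.718 m/s.
Check: Re = ρVD/μ = 1250·2.718·0.284/1.02 = 945.8 < 2300, so the laminar assumption holds.
Q = V·A = 2.718·(π/4·0.284²) = 0.1722 m³/s = 172 L/s.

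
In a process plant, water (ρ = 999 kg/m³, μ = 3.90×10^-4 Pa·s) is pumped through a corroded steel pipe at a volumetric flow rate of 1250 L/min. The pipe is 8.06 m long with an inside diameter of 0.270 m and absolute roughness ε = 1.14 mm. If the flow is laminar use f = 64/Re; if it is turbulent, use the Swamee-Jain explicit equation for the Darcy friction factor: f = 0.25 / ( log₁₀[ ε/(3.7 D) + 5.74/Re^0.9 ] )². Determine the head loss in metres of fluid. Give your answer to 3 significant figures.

h_f ≈ 0.00593 m

Q = 1250 L/min = 1250/60000 = 0.02083 m³/s.
Cross-sectional area A = πD²/4 = π(0.27)²/4 = 0.05726 m²; mean velocity V = Q/A = 0.02083/0.05726 = 0.3639 m/s.
Reynolds number Re = ρVD/μ = 999 · 0.3639 · 0.27 / 0.00039 = 2.517e+05.
Re > 4000 → turbulent. Relative roughness ε/D = 0.00114/0.27 = 0.00422. Swamee-Jain: f = 0.25/(log₁₀[0.00422/3.7 + 5.74/2.517e+05^0.9])² = 0.25/(log₁₀[0.00114 + 7.91e-05])² = 0.25/(-2.914)² = 0.02945.
Darcy-Weisbach: ΔP = f(L/D)(ρV²/2) = 0.02945·(8.06/0.27)·(999·0.3639²/2) = 0.02945·29.85·66.13 = 58.14 Pa.
Head loss h_f = ΔP/(ρg) = 58.14/(999·9.81) = 0.00593 m.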